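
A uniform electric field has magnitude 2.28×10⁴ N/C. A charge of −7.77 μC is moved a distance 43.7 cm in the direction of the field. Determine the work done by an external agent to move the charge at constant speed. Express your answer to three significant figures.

The potential change for a displacement 43.7 cm in the direction of the field is ΔV = −Ed = -9960 V.
W_ext = qΔV = 0.0774 J.

0.0774 J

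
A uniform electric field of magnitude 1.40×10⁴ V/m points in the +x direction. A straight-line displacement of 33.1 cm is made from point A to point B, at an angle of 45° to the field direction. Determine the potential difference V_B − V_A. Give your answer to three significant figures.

-3280 V

Only the component of displacement along E changes the potential: ΔV = −E·d·cosθ.
ΔV = −(1.40×10⁴ V/m)(0.331 m)cos45° = -3280 V.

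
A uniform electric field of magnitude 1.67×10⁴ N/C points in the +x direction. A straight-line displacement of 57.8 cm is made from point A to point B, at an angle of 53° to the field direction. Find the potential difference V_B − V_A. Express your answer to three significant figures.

-5810 V

Only the component of displacement along E changes the potential: ΔV = −E·d·cosθ.
ΔV = −(1.67×10⁴ V/m)(0.578 m)cos53° = -5810 V.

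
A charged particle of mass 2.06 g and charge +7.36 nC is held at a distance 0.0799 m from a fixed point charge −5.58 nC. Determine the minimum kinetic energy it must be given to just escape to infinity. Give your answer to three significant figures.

4.62×10⁻⁶ J

To just escape, total mechanical energy must reach zero at infinity: ½mv²_min + U = 0, so ½mv²_min = −U = |kQq|/r.
|U| = |kQq|/r = (8.99×10⁹ N·m²/C²)(5.58×10⁻⁹)(7.36×10⁻⁹)/(0.0799) = 4.62×10⁻⁶ J.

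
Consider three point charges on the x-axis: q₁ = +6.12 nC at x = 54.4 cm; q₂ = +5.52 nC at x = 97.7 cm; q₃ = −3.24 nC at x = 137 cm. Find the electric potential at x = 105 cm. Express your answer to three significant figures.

Electric potential is a scalar, so the contributions from each charge add algebraically: V = Σ kqᵢ/rᵢ.
Distances from the field point to each charge: r₁ = 0.506 m, r₂ = 0.0730 m, r₃ = 0.320 m.
V = k[(6.12×10⁻⁹)/(0.506) + (5.52×10⁻⁹)/(0.0730) + (-3.24×10⁻⁹)/(0.320)] = 698 V.

698 V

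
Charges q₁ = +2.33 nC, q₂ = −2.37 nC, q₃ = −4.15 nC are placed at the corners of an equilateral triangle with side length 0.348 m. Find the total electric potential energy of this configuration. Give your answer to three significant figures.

The assembly work is the sum of pairwise potential energies, U = Σ_{i<j} kqᵢqⱼ/rᵢⱼ.
All three pair separations equal the side length, 0.348 m.
U = (-1.43×10⁻⁷) + (-2.50×10⁻⁷) + (2.54×10⁻⁷) = -1.38×10⁻⁷ J.

-1.38×10⁻⁷ J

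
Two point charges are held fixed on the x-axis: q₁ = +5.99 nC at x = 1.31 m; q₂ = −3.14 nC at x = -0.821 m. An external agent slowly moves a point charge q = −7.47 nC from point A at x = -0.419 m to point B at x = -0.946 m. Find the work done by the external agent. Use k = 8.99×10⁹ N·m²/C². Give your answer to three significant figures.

For quasistatic motion the external work equals the change in potential energy: W_ext = qΔV = q(V_B − V_A).
At A: distances to the source charges are 1.73 m, 0.402 m; V_A = Σ kqᵢ/rᵢ = -39.1 V.
At B: distances to the source charges are 2.26 m, 0.125 m; V_B = Σ kqᵢ/rᵢ = -202 V.
ΔV = V_B − V_A = -163 V.
W_ext = qΔV = (-7.47×10⁻⁹ C)(-163 V) = 1.22×10⁻⁶ J.

1.22×10⁻⁶ J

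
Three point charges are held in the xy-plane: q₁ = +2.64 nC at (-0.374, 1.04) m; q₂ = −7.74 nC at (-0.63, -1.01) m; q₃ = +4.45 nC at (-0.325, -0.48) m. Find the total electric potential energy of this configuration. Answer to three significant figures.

The assembly work is the sum of pairwise potential energies, U = Σ_{i<j} kqᵢqⱼ/rᵢⱼ.
Pair separations: r₁₂ = 2.07 m, r₁₃ = 1.52 m, r₂₃ = 0.611 m.
U = (-8.89×10⁻⁸) + (6.94×10⁻⁸) + (-5.06×10⁻⁷) = -5.26×10⁻⁷ J.

-5.26×10⁻⁷ J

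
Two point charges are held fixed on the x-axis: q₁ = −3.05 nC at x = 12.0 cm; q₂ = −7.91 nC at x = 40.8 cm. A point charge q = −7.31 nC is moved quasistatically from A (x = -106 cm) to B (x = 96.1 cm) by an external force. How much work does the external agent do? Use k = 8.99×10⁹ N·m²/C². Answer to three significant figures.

For quasistatic motion the external work equals the change in potential energy: W_ext = qΔV = q(V_B − V_A).
At A: distances to the source charges are 1.18 m, 1.47 m; V_A = Σ kqᵢ/rᵢ = -71.7 V.
At B: distances to the source charges are 0.841 m, 0.553 m; V_B = Σ kqᵢ/rᵢ = -161 V.
ΔV = V_B − V_A = -89.5 V.
W_ext = qΔV = (-7.31×10⁻⁹ C)(-89.5 V) = 6.54×10⁻⁷ J.

6.54×10⁻⁷ J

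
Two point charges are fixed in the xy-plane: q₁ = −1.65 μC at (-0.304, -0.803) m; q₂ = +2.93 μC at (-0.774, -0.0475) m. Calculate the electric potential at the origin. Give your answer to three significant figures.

1.67×10⁴ V

Electric potential is a scalar, so the contributions from each charge add algebraically: V = Σ kqᵢ/rᵢ.
Distances from the field point to each charge: r₁ = 0.859 m, r₂ = 0.775 m.
V = k[(-1.65×10⁻⁶)/(0.859) + (2.93×10⁻⁶)/(0.775)] = 1.67×10⁴ V.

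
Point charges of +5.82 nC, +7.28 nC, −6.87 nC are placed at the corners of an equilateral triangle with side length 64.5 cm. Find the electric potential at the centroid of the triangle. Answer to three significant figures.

150 V

Electric potential is a scalar, so the contributions from each charge add algebraically: V = Σ kqᵢ/rᵢ.
The distance from each vertex to the centroid is a/√3 = 0.372 m.
V = k[(5.82×10⁻⁹)/(0.372) + (7.28×10⁻⁹)/(0.372) + (-6.87×10⁻⁹)/(0.372)] = 150 V.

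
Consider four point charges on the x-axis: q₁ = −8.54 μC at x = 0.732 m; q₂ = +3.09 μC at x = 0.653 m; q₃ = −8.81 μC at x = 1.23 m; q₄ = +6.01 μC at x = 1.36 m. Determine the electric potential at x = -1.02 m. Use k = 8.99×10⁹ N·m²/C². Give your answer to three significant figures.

-3.97×10⁴ V

The total potential is the scalar sum of each charge's contribution, V = Σ kqᵢ/rᵢ.
Distances from the field point to each charge: r₁ = 1.75 m, r₂ = 1.67 m, r₃ = 2.25 m, r₄ = 2.38 m.
V = k[(-8.54×10⁻⁶)/(1.75) + (3.09×10⁻⁶)/(1.67) + (-8.81×10⁻⁶)/(2.25) + (6.01×10⁻⁶)/(2.38)] = -3.97×10⁴ V.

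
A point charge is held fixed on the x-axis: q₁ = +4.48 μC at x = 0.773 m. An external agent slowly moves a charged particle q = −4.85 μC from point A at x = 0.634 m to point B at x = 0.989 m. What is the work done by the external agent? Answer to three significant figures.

For quasistatic motion the external work equals the change in potential energy: W_ext = qΔV = q(V_B − V_A).
At A: distance to the source charge is 0.139 m; V_A = kq₁/r = 2.90×10⁵ V.
At B: distance to the source charge is 0.216 m; V_B = kq₁/r = 1.86×10⁵ V.
ΔV = V_B − V_A = -1.03×10⁵ V.
W_ext = qΔV = (-4.85×10⁻⁶ C)(-1.03×10⁵ V) = 0.501 J.

0.501 J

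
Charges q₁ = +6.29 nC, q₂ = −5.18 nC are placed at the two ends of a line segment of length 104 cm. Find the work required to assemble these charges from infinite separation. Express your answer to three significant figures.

The assembly work is the sum of pairwise potential energies, U = Σ_{i<j} kqᵢqⱼ/rᵢⱼ.
The separation is r = 1.04 m.
U = (-2.82×10⁻⁷) = -2.82×10⁻⁷ J.

-2.82×10⁻⁷ J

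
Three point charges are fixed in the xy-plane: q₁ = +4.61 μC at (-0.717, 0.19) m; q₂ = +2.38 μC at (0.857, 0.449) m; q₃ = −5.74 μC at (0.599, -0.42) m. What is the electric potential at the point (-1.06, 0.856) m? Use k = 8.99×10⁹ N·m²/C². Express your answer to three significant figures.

4.16×10⁴ V

Electric potential is a scalar, so the contributions from each charge add algebraically: V = Σ kqᵢ/rᵢ.
Distances from the field point to each charge: r₁ = 0.749 m, r₂ = 1.96 m, r₃ = 2.09 m.
V = k[(4.61×10⁻⁶)/(0.749) + (2.38×10⁻⁶)/(1.96) + (-5.74×10⁻⁶)/(2.09)] = 4.16×10⁴ V.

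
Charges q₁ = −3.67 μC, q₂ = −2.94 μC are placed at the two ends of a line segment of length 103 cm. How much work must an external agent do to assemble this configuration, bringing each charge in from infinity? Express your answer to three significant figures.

The assembly work is the sum of pairwise potential energies, U = Σ_{i<j} kqᵢqⱼ/rᵢⱼ.
The separation is r = 1.03 m.
U = (0.0942) = 0.0942 J.

0.0942 J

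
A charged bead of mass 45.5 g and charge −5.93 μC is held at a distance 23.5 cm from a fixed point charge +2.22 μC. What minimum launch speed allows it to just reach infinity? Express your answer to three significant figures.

4.70 m/s

To just escape, total mechanical energy must reach zero at infinity: ½mv²_min + U = 0, so ½mv²_min = −U = |kQq|/r.
|U| = |kQq|/r = (8.99×10⁹ N·m²/C²)(2.22×10⁻⁶)(5.93×10⁻⁶)/(0.235) = 0.504 J.
v_min = √(2|U|/m) = √(2·0.504/0.0455) = 4.70 m/s.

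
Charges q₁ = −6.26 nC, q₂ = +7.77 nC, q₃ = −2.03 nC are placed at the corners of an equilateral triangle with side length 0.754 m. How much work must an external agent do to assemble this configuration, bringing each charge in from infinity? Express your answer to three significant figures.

-6.16×10⁻⁷ J

The work to assemble the configuration equals its total potential energy, U = Σ kqᵢqⱼ/rᵢⱼ over all pairs.
All three pair separations equal the side length, 0.754 m.
U = (-5.80×10⁻⁷) + (1.52×10⁻⁷) + (-1.88×10⁻⁷) = -6.16×10⁻⁷ J.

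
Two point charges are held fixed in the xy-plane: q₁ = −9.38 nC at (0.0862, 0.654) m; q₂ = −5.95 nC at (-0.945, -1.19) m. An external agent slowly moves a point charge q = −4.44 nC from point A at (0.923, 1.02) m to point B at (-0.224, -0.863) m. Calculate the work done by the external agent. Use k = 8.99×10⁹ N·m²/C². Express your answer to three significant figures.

For quasistatic motion the external work equals the change in potential energy: W_ext = qΔV = q(V_B − V_A).
At A: distances to the source charges are 0.913 m, 2.89 m; V_A = Σ kqᵢ/rᵢ = -111 V.
At B: distances to the source charges are 1.55 m, 0.792 m; V_B = Σ kqᵢ/rᵢ = -122 V.
ΔV = V_B − V_A = -11.2 V.
W_ext = qΔV = (-4.44×10⁻⁹ C)(-11.2 V) = 4.98×10⁻⁸ J.

4.98×10⁻⁸ J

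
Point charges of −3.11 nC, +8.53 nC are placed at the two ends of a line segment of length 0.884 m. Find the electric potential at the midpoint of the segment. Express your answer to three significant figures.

110 V

Electric potential is a scalar, so the contributions from each charge add algebraically: V = Σ kqᵢ/rᵢ.
Each charge is 0.442 m from the midpoint.
V = k[(-3.11×10⁻⁹)/(0.442) + (8.53×10⁻⁹)/(0.442)] = 110 V.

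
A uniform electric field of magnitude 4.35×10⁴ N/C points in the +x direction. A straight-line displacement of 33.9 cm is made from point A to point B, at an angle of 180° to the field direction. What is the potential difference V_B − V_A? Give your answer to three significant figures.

Only the component of displacement along E changes the potential: ΔV = −E·d·cosθ.
ΔV = −(4.35×10⁴ V/m)(0.339 m)cos180° = 1.47×10⁴ V.

1.47×10⁴ V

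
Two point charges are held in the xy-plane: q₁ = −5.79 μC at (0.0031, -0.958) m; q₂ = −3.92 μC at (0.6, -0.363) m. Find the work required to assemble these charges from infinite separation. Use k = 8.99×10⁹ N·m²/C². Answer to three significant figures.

The work to assemble the configuration equals its total potential energy, U = Σ kqᵢqⱼ/rᵢⱼ over all pairs.
Pair separations: r₁₂ = 0.843 m.
U = (0.242) = 0.242 J.

0.242 J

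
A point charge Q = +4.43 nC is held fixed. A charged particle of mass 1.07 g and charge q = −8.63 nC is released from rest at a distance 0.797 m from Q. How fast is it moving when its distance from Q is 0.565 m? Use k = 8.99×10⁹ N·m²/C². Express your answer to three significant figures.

Only the electrostatic force acts, so mechanical energy is conserved: ½mv² = U₁ − U₂ = kQq(1/r₁ − 1/r₂).
U₁ − U₂ = (8.99×10⁹ N·m²/C²)(4.43×10⁻⁹ C)(-8.63×10⁻⁹ C)(1/0.797 − 1/0.565) = 1.77×10⁻⁷ J.
v = √(2·1.77×10⁻⁷/1.07×10⁻³) = 0.0182 m/s.

0.0182 m/s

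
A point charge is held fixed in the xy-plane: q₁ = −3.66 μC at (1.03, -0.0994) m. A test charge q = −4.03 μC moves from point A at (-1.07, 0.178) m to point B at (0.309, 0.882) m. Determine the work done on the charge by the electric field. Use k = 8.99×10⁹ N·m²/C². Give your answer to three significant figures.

The work done by the electric force is W_field = −ΔU = −q(V_B − V_A) = q(V_A − V_B).
At A: distance to the source charge is 2.12 m; V_A = kq₁/r = -1.55×10⁴ V.
At B: distance to the source charge is 1.22 m; V_B = kq₁/r = -2.70×10⁴ V.
ΔV = V_B − V_A = -1.15×10⁴ V.
W_field = −qΔV = −(-4.03×10⁻⁶ C)(-1.15×10⁴ V) = -0.0463 J.

-0.0463 J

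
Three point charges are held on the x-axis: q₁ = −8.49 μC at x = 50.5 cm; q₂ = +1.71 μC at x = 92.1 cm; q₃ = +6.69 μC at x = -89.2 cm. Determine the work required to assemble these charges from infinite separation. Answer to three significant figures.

The assembly work is the sum of pairwise potential energies, U = Σ_{i<j} kqᵢqⱼ/rᵢⱼ.
Pair separations: r₁₂ = 0.416 m, r₁₃ = 1.40 m, r₂₃ = 1.81 m.
U = (-0.314) + (-0.366) + (0.0567) = -0.623 J.

-0.623 J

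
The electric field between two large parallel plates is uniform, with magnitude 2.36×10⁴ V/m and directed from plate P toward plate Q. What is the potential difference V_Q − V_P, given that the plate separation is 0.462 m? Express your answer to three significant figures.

In a uniform field, potential decreases in the direction of E: ΔV = −E·d for a displacement d parallel to E.
Going from P to Q is a displacement of 0.462 m along the field, so V_Q − V_P = −Ed = -1.09×10⁴ V.

-1.09×10⁴ V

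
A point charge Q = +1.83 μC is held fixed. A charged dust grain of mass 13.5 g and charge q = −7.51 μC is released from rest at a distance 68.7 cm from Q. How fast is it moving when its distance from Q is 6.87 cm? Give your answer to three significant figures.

15.5 m/s

Only the electrostatic force acts, so mechanical energy is conserved: ½mv² = U₁ − U₂ = kQq(1/r₁ − 1/r₂).
U₁ − U₂ = (8.99×10⁹ N·m²/C²)(1.83×10⁻⁶ C)(-7.51×10⁻⁶ C)(1/0.687 − 1/0.0687) = 1.62 J.
v = √(2·1.62/0.0135) = 15.5 m/s.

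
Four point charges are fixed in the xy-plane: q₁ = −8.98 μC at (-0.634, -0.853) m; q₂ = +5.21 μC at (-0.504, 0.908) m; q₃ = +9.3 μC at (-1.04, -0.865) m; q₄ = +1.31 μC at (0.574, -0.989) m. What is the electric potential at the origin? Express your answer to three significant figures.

4.12×10⁴ V

Electric potential is a scalar, so the contributions from each charge add algebraically: V = Σ kqᵢ/rᵢ.
Distances from the field point to each charge: r₁ = 1.06 m, r₂ = 1.04 m, r₃ = 1.35 m, r₄ = 1.14 m.
V = k[(-8.98×10⁻⁶)/(1.06) + (5.21×10⁻⁶)/(1.04) + (9.30×10⁻⁶)/(1.35) + (1.31×10⁻⁶)/(1.14)] = 4.12×10⁴ V.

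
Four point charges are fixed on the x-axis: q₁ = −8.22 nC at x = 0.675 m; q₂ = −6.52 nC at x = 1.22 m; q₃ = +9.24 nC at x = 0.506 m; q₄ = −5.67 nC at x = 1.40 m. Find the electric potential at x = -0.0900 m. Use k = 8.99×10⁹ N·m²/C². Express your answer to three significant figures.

-36.2 V

Electric potential is a scalar, so the contributions from each charge add algebraically: V = Σ kqᵢ/rᵢ.
Distances from the field point to each charge: r₁ = 0.765 m, r₂ = 1.31 m, r₃ = 0.596 m, r₄ = 1.49 m.
V = k[(-8.22×10⁻⁹)/(0.765) + (-6.52×10⁻⁹)/(1.31) + (9.24×10⁻⁹)/(0.596) + (-5.67×10⁻⁹)/(1.49)] = -36.2 V.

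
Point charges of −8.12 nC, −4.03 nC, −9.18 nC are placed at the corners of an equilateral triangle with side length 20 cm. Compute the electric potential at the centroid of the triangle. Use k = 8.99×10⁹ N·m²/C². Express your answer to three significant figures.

Electric potential is a scalar, so the contributions from each charge add algebraically: V = Σ kqᵢ/rᵢ.
The distance from each vertex to the centroid is a/√3 = 0.115 m.
V = k[(-8.12×10⁻⁹)/(0.115) + (-4.03×10⁻⁹)/(0.115) + (-9.18×10⁻⁹)/(0.115)] = -1660 V.

-1660 V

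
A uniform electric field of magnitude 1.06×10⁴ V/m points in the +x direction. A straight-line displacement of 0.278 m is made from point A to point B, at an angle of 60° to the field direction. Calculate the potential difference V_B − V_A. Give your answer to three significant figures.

Only the component of displacement along E changes the potential: ΔV = −E·d·cosθ.
ΔV = −(1.06×10⁴ V/m)(0.278 m)cos60° = -1470 V.

-1470 V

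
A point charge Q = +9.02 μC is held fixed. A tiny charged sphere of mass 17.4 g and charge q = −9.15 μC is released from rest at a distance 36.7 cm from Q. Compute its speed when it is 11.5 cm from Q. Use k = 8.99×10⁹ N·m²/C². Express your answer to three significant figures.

22.6 m/s

Only the electrostatic force acts, so mechanical energy is conserved: ½mv² = U₁ − U₂ = kQq(1/r₁ − 1/r₂).
U₁ − U₂ = (8.99×10⁹ N·m²/C²)(9.02×10⁻⁶ C)(-9.15×10⁻⁶ C)(1/0.367 − 1/0.115) = 4.43 J.
v = √(2·4.43/0.0174) = 22.6 m/s.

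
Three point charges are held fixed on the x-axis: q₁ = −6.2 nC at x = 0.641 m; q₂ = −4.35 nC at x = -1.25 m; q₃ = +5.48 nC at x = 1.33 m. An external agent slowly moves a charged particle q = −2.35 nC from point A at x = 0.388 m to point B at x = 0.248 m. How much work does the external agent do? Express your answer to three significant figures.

For quasistatic motion the external work equals the change in potential energy: W_ext = qΔV = q(V_B − V_A).
At A: distances to the source charges are 0.253 m, 1.64 m, 0.942 m; V_A = Σ kqᵢ/rᵢ = -192 V.
At B: distances to the source charges are 0.393 m, 1.50 m, 1.08 m; V_B = Σ kqᵢ/rᵢ = -122 V.
ΔV = V_B − V_A = 69.5 V.
W_ext = qΔV = (-2.35×10⁻⁹ C)(69.5 V) = -1.63×10⁻⁷ J.

-1.63×10⁻⁷ J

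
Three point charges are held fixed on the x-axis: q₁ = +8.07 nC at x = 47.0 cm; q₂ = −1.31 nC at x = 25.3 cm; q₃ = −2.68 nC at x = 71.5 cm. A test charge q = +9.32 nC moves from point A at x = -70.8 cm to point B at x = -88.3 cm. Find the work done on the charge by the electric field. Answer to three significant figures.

3.94×10⁻⁸ J

The work done by the electric force is W_field = −ΔU = −q(V_B − V_A) = q(V_A − V_B).
At A: distances to the source charges are 1.18 m, 0.961 m, 1.42 m; V_A = Σ kqᵢ/rᵢ = 32.4 V.
At B: distances to the source charges are 1.35 m, 1.14 m, 1.60 m; V_B = Σ kqᵢ/rᵢ = 28.2 V.
ΔV = V_B − V_A = -4.22 V.
W_field = −qΔV = −(9.32×10⁻⁹ C)(-4.22 V) = 3.94×10⁻⁸ J.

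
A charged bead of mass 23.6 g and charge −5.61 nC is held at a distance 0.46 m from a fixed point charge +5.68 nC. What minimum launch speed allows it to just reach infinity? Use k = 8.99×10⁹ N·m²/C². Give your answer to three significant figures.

7.26×10⁻³ m/s

To just escape, total mechanical energy must reach zero at infinity: ½mv²_min + U = 0, so ½mv²_min = −U = |kQq|/r.
|U| = |kQq|/r = (8.99×10⁹ N·m²/C²)(5.68×10⁻⁹)(5.61×10⁻⁹)/(0.460) = 6.23×10⁻⁷ J.
v_min = √(2|U|/m) = √(2·6.23×10⁻⁷/0.0236) = 7.26×10⁻³ m/s.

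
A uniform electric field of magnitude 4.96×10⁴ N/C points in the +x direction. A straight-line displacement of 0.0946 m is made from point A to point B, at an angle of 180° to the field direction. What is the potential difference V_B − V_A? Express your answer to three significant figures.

Only the component of displacement along E changes the potential: ΔV = −E·d·cosθ.
ΔV = −(4.96×10⁴ V/m)(0.0946 m)cos180° = 4690 V.

4690 V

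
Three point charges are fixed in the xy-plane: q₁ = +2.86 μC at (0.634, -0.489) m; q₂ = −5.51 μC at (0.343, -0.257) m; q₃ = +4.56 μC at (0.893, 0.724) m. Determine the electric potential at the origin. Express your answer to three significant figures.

Electric potential is a scalar, so the contributions from each charge add algebraically: V = Σ kqᵢ/rᵢ.
Distances from the field point to each charge: r₁ = 0.801 m, r₂ = 0.429 m, r₃ = 1.15 m.
V = k[(2.86×10⁻⁶)/(0.801) + (-5.51×10⁻⁶)/(0.429) + (4.56×10⁻⁶)/(1.15)] = -4.78×10⁴ V.

-4.78×10⁴ V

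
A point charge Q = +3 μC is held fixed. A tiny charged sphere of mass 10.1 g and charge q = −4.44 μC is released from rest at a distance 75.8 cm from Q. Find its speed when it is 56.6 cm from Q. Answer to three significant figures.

Only the electrostatic force acts, so mechanical energy is conserved: ½mv² = U₁ − U₂ = kQq(1/r₁ − 1/r₂).
U₁ − U₂ = (8.99×10⁹ N·m²/C²)(3.00×10⁻⁶ C)(-4.44×10⁻⁶ C)(1/0.758 − 1/0.566) = 0.0536 J.
v = √(2·0.0536/0.0101) = 3.26 m/s.

3.26 m/s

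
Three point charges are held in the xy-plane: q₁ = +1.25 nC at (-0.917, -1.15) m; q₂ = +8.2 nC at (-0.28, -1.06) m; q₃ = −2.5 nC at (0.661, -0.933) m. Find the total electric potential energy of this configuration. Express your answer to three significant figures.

-6.85×10⁻⁸ J

The work to assemble the configuration equals its total potential energy, U = Σ kqᵢqⱼ/rᵢⱼ over all pairs.
Pair separations: r₁₂ = 0.643 m, r₁₃ = 1.59 m, r₂₃ = 0.950 m.
U = (1.43×10⁻⁷) + (-1.76×10⁻⁸) + (-1.94×10⁻⁷) = -6.85×10⁻⁸ J.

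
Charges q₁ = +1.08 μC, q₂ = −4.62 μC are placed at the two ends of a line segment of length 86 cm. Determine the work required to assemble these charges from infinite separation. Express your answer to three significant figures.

The assembly work is the sum of pairwise potential energies, U = Σ_{i<j} kqᵢqⱼ/rᵢⱼ.
The separation is r = 0.860 m.
U = (-0.0522) = -0.0522 J.

-0.0522 J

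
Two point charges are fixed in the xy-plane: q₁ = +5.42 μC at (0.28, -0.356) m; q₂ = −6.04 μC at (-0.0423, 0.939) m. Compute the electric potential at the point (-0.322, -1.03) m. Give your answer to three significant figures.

2.66×10⁴ V

The total potential is the scalar sum of each charge's contribution, V = Σ kqᵢ/rᵢ.
Distances from the field point to each charge: r₁ = 0.904 m, r₂ = 1.99 m.
V = k[(5.42×10⁻⁶)/(0.904) + (-6.04×10⁻⁶)/(1.99)] = 2.66×10⁴ V.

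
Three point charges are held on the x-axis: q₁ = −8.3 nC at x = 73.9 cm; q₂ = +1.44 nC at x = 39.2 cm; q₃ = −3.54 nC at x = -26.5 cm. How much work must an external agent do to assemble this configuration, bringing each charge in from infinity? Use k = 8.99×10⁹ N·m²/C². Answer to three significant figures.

-1.16×10⁻⁷ J

The assembly work is the sum of pairwise potential energies, U = Σ_{i<j} kqᵢqⱼ/rᵢⱼ.
Pair separations: r₁₂ = 0.347 m, r₁₃ = 1.00 m, r₂₃ = 0.657 m.
U = (-3.10×10⁻⁷) + (2.63×10⁻⁷) + (-6.98×10⁻⁸) = -1.16×10⁻⁷ J.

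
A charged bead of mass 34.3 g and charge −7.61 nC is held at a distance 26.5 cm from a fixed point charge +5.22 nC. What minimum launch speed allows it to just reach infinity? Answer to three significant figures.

8.86×10⁻³ m/s

To just escape, total mechanical energy must reach zero at infinity: ½mv²_min + U = 0, so ½mv²_min = −U = |kQq|/r.
|U| = |kQq|/r = (8.99×10⁹ N·m²/C²)(5.22×10⁻⁹)(7.61×10⁻⁹)/(0.265) = 1.35×10⁻⁶ J.
v_min = √(2|U|/m) = √(2·1.35×10⁻⁶/0.0343) = 8.86×10⁻³ m/s.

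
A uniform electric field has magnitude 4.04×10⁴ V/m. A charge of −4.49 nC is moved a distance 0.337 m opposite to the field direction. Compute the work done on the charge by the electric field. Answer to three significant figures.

The potential change for a displacement 0.337 m opposite to the field direction is ΔV = +Ed = 1.36×10⁴ V.
W_field = −qΔV = 6.11×10⁻⁵ J.

6.11×10⁻⁵ J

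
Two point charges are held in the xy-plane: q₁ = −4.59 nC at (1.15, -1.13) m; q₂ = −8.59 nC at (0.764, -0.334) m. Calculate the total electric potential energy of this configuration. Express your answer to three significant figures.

4.01×10⁻⁷ J

The assembly work is the sum of pairwise potential energies, U = Σ_{i<j} kqᵢqⱼ/rᵢⱼ.
Pair separations: r₁₂ = 0.885 m.
U = (4.01×10⁻⁷) = 4.01×10⁻⁷ J.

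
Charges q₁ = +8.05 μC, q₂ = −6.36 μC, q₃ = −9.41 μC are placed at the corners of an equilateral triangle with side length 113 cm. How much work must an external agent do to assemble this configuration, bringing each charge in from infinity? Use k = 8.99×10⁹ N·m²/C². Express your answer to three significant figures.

-0.534 J

The work to assemble the configuration equals its total potential energy, U = Σ kqᵢqⱼ/rᵢⱼ over all pairs.
All three pair separations equal the side length, 1.13 m.
U = (-0.407) + (-0.603) + (0.476) = -0.534 J.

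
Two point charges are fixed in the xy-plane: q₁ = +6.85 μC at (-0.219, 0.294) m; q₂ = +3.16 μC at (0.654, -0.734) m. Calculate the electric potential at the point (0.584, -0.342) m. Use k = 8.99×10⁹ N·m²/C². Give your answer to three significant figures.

1.31×10⁵ V

Electric potential is a scalar, so the contributions from each charge add algebraically: V = Σ kqᵢ/rᵢ.
Distances from the field point to each charge: r₁ = 1.02 m, r₂ = 0.398 m.
V = k[(6.85×10⁻⁶)/(1.02) + (3.16×10⁻⁶)/(0.398)] = 1.31×10⁵ V.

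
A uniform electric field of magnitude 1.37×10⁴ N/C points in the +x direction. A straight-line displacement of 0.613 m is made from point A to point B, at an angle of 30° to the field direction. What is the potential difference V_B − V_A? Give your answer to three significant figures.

Only the component of displacement along E changes the potential: ΔV = −E·d·cosθ.
ΔV = −(1.37×10⁴ V/m)(0.613 m)cos30° = -7270 V.

-7270 V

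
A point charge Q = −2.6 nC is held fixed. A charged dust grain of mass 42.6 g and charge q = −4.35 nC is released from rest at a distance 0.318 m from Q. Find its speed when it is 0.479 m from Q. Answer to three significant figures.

2.25×10⁻³ m/s

Only the electrostatic force acts, so mechanical energy is conserved: ½mv² = U₁ − U₂ = kQq(1/r₁ − 1/r₂).
U₁ − U₂ = (8.99×10⁹ N·m²/C²)(-2.60×10⁻⁹ C)(-4.35×10⁻⁹ C)(1/0.318 − 1/0.479) = 1.07×10⁻⁷ J.
v = √(2·1.07×10⁻⁷/0.0426) = 2.25×10⁻³ m/s.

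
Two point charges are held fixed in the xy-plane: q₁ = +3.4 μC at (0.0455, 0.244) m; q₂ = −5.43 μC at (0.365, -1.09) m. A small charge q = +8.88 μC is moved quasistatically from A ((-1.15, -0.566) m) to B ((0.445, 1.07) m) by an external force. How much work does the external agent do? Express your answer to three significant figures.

0.178 J

For quasistatic motion the external work equals the change in potential energy: W_ext = qΔV = q(V_B − V_A).
At A: distances to the source charges are 1.44 m, 1.60 m; V_A = Σ kqᵢ/rᵢ = -9280 V.
At B: distances to the source charges are 0.918 m, 2.16 m; V_B = Σ kqᵢ/rᵢ = 1.07×10⁴ V.
ΔV = V_B − V_A = 2.00×10⁴ V.
W_ext = qΔV = (8.88×10⁻⁶ C)(2.00×10⁴ V) = 0.178 J.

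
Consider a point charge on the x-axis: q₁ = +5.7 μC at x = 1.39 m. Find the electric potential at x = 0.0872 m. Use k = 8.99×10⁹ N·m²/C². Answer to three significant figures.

3.93×10⁴ V

Electric potential is a scalar, so the contributions from each charge add algebraically: V = Σ kqᵢ/rᵢ.
V = k[(5.70×10⁻⁶)/(1.30)] = 3.93×10⁴ V.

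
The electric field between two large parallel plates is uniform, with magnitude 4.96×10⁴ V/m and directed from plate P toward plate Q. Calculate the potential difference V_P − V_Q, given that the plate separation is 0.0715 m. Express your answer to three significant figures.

In a uniform field, potential decreases in the direction of E: ΔV = −E·d for a displacement d parallel to E.
Going from Q to P is a displacement of 0.0715 m opposite to the field, so V_P − V_Q = +Ed = 3550 V.

3550 V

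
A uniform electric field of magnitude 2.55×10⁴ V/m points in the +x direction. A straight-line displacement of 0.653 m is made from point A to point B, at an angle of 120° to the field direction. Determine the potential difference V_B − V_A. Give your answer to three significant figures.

Only the component of displacement along E changes the potential: ΔV = −E·d·cosθ.
ΔV = −(2.55×10⁴ V/m)(0.653 m)cos120° = 8330 V.

8330 V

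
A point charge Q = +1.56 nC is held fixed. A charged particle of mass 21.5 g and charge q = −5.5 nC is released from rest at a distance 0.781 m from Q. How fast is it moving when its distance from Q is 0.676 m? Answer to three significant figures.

1.19×10⁻³ m/s

Only the electrostatic force acts, so mechanical energy is conserved: ½mv² = U₁ − U₂ = kQq(1/r₁ − 1/r₂).
U₁ − U₂ = (8.99×10⁹ N·m²/C²)(1.56×10⁻⁹ C)(-5.50×10⁻⁹ C)(1/0.781 − 1/0.676) = 1.53×10⁻⁸ J.
v = √(2·1.53×10⁻⁸/0.0215) = 1.19×10⁻³ m/s.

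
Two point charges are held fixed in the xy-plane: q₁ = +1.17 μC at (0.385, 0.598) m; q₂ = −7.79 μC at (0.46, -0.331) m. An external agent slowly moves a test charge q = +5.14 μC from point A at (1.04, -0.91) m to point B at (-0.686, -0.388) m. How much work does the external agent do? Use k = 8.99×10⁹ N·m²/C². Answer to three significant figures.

For quasistatic motion the external work equals the change in potential energy: W_ext = qΔV = q(V_B − V_A).
At A: distances to the source charges are 1.64 m, 0.820 m; V_A = Σ kqᵢ/rᵢ = -7.91×10⁴ V.
At B: distances to the source charges are 1.46 m, 1.15 m; V_B = Σ kqᵢ/rᵢ = -5.38×10⁴ V.
ΔV = V_B − V_A = 2.52×10⁴ V.
W_ext = qΔV = (5.14×10⁻⁶ C)(2.52×10⁴ V) = 0.130 J.

0.130 J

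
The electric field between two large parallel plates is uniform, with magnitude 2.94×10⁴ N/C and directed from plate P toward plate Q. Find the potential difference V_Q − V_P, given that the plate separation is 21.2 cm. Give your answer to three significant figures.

In a uniform field, potential decreases in the direction of E: ΔV = −E·d for a displacement d parallel to E.
Going from P to Q is a displacement of 21.2 cm along the field, so V_Q − V_P = −Ed = -6230 V.

-6230 V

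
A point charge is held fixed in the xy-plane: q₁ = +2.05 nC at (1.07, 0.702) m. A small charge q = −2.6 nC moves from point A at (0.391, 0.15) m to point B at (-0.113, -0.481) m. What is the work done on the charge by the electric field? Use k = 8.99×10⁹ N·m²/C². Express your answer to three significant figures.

-2.61×10⁻⁸ J

The work done by the electric force is W_field = −ΔU = −q(V_B − V_A) = q(V_A − V_B).
At A: distance to the source charge is 0.875 m; V_A = kq₁/r = 21.1 V.
At B: distance to the source charge is 1.67 m; V_B = kq₁/r = 11.0 V.
ΔV = V_B − V_A = -10.0 V.
W_field = −qΔV = −(-2.60×10⁻⁹ C)(-10.0 V) = -2.61×10⁻⁸ J.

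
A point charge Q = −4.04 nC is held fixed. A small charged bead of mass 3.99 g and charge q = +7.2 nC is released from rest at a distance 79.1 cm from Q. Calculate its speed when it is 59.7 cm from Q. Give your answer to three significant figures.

7.34×10⁻³ m/s

Only the electrostatic force acts, so mechanical energy is conserved: ½mv² = U₁ − U₂ = kQq(1/r₁ − 1/r₂).
U₁ − U₂ = (8.99×10⁹ N·m²/C²)(-4.04×10⁻⁹ C)(7.20×10⁻⁹ C)(1/0.791 − 1/0.597) = 1.07×10⁻⁷ J.
v = √(2·1.07×10⁻⁷/3.99×10⁻³) = 7.34×10⁻³ m/s.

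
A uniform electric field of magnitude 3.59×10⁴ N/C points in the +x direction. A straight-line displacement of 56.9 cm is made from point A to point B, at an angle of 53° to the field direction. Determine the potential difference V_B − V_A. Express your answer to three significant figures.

-1.23×10⁴ V

Only the component of displacement along E changes the potential: ΔV = −E·d·cosθ.
ΔV = −(3.59×10⁴ V/m)(0.569 m)cos53° = -1.23×10⁴ V.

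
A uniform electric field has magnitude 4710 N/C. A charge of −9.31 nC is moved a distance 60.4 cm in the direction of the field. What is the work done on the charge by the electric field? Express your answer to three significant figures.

-2.65×10⁻⁵ J

The potential change for a displacement 60.4 cm in the direction of the field is ΔV = −Ed = -2840 V.
W_field = −qΔV = -2.65×10⁻⁵ J.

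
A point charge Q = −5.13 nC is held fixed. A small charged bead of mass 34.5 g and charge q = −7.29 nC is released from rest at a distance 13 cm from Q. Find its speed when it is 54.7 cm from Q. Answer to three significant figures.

Only the electrostatic force acts, so mechanical energy is conserved: ½mv² = U₁ − U₂ = kQq(1/r₁ − 1/r₂).
U₁ − U₂ = (8.99×10⁹ N·m²/C²)(-5.13×10⁻⁹ C)(-7.29×10⁻⁹ C)(1/0.130 − 1/0.547) = 1.97×10⁻⁶ J.
v = √(2·1.97×10⁻⁶/0.0345) = 0.0107 m/s.

0.0107 m/s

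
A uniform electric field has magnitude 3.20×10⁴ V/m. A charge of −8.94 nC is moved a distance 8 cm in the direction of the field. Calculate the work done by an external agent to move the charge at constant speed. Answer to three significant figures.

2.29×10⁻⁵ J

The potential change for a displacement 8 cm in the direction of the field is ΔV = −Ed = -2560 V.
W_ext = qΔV = 2.29×10⁻⁵ J.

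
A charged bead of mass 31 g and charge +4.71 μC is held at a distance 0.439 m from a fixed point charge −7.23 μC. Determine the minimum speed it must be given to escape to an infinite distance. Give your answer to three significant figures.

6.71 m/s

To just escape, total mechanical energy must reach zero at infinity: ½mv²_min + U = 0, so ½mv²_min = −U = |kQq|/r.
|U| = |kQq|/r = (8.99×10⁹ N·m²/C²)(7.23×10⁻⁶)(4.71×10⁻⁶)/(0.439) = 0.697 J.
v_min = √(2|U|/m) = √(2·0.697/0.0310) = 6.71 m/s.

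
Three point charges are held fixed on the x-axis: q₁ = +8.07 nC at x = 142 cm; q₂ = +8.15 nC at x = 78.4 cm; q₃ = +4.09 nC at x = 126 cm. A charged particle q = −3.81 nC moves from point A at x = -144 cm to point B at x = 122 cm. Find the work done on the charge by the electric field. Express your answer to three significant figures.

5.25×10⁻⁶ J

The work done by the electric force is W_field = −ΔU = −q(V_B − V_A) = q(V_A − V_B).
At A: distances to the source charges are 2.86 m, 2.22 m, 2.70 m; V_A = Σ kqᵢ/rᵢ = 71.9 V.
At B: distances to the source charges are 0.200 m, 0.436 m, 0.0400 m; V_B = Σ kqᵢ/rᵢ = 1450 V.
ΔV = V_B − V_A = 1380 V.
W_field = −qΔV = −(-3.81×10⁻⁹ C)(1380 V) = 5.25×10⁻⁶ J.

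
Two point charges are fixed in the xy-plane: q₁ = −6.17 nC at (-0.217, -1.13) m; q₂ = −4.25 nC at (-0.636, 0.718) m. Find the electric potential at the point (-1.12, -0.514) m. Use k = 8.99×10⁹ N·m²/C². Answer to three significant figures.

Electric potential is a scalar, so the contributions from each charge add algebraically: V = Σ kqᵢ/rᵢ.
Distances from the field point to each charge: r₁ = 1.09 m, r₂ = 1.32 m.
V = k[(-6.17×10⁻⁹)/(1.09) + (-4.25×10⁻⁹)/(1.32)] = -79.6 V.

-79.6 V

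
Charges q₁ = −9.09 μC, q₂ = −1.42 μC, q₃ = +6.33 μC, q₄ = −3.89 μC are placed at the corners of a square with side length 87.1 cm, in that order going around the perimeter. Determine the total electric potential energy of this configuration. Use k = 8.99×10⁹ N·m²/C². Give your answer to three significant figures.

The assembly work is the sum of pairwise potential energies, U = Σ_{i<j} kqᵢqⱼ/rᵢⱼ.
The four side pairs have separation 0.871 m and the two diagonal pairs 1.23 m.
Summing all 6 pair terms gives U = -0.228 J.

-0.228 J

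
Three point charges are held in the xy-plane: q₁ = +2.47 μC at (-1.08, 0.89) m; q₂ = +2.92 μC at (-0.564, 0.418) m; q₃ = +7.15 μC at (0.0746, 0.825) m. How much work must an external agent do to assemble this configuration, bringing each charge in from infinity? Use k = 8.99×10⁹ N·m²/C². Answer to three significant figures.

The assembly work is the sum of pairwise potential energies, U = Σ_{i<j} kqᵢqⱼ/rᵢⱼ.
Pair separations: r₁₂ = 0.699 m, r₁₃ = 1.16 m, r₂₃ = 0.757 m.
U = (0.0927) + (0.137) + (0.248) = 0.478 J.

0.478 J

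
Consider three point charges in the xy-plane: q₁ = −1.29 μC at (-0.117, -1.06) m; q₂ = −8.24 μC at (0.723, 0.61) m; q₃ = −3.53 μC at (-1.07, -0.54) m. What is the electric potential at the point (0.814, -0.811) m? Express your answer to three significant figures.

Electric potential is a scalar, so the contributions from each charge add algebraically: V = Σ kqᵢ/rᵢ.
Distances from the field point to each charge: r₁ = 0.964 m, r₂ = 1.42 m, r₃ = 1.90 m.
V = k[(-1.29×10⁻⁶)/(0.964) + (-8.24×10⁻⁶)/(1.42) + (-3.53×10⁻⁶)/(1.90)] = -8.07×10⁴ V.

-8.07×10⁴ V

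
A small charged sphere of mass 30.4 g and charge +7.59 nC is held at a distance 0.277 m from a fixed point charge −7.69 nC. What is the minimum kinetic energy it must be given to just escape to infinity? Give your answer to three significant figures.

To just escape, total mechanical energy must reach zero at infinity: ½mv²_min + U = 0, so ½mv²_min = −U = |kQq|/r.
|U| = |kQq|/r = (8.99×10⁹ N·m²/C²)(7.69×10⁻⁹)(7.59×10⁻⁹)/(0.277) = 1.89×10⁻⁶ J.

1.89×10⁻⁶ J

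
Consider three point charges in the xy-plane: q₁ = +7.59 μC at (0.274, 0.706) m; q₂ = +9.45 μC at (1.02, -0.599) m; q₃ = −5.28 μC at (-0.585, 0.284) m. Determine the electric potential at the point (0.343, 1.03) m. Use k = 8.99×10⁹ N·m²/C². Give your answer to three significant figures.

2.14×10⁵ V

The total potential is the scalar sum of each charge's contribution, V = Σ kqᵢ/rᵢ.
Distances from the field point to each charge: r₁ = 0.331 m, r₂ = 1.76 m, r₃ = 1.19 m.
V = k[(7.59×10⁻⁶)/(0.331) + (9.45×10⁻⁶)/(1.76) + (-5.28×10⁻⁶)/(1.19)] = 2.14×10⁵ V.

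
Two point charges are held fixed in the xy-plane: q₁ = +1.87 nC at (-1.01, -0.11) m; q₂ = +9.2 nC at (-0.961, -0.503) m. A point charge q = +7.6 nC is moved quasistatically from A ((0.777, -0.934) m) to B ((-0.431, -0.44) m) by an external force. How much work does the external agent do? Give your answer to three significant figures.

9.53×10⁻⁷ J

For quasistatic motion the external work equals the change in potential energy: W_ext = qΔV = q(V_B − V_A).
At A: distances to the source charges are 1.97 m, 1.79 m; V_A = Σ kqᵢ/rᵢ = 54.7 V.
At B: distances to the source charges are 0.666 m, 0.534 m; V_B = Σ kqᵢ/rᵢ = 180 V.
ΔV = V_B − V_A = 125 V.
W_ext = qΔV = (7.60×10⁻⁹ C)(125 V) = 9.53×10⁻⁷ J.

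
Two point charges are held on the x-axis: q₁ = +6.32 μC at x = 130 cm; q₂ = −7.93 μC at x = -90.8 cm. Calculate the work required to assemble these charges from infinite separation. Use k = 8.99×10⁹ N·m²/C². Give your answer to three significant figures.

The work to assemble the configuration equals its total potential energy, U = Σ kqᵢqⱼ/rᵢⱼ over all pairs.
Pair separations: r₁₂ = 2.21 m.
U = (-0.204) = -0.204 J.

-0.204 J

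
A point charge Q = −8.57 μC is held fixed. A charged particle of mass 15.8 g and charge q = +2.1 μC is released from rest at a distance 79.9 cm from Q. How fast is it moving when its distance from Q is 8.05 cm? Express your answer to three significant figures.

15.1 m/s

Only the electrostatic force acts, so mechanical energy is conserved: ½mv² = U₁ − U₂ = kQq(1/r₁ − 1/r₂).
U₁ − U₂ = (8.99×10⁹ N·m²/C²)(-8.57×10⁻⁶ C)(2.10×10⁻⁶ C)(1/0.799 − 1/0.0805) = 1.81 J.
v = √(2·1.81/0.0158) = 15.1 m/s.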